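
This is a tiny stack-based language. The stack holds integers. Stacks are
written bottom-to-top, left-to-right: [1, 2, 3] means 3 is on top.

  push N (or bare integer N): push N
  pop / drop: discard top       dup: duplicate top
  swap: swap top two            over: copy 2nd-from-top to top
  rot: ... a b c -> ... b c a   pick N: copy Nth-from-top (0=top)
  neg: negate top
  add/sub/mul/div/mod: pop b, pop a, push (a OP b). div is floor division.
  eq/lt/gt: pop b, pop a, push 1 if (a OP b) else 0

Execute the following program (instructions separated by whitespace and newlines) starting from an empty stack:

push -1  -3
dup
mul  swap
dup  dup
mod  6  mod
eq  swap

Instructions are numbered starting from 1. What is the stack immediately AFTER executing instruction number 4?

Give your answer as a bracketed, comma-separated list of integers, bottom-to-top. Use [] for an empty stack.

Step 1 ('push -1'): [-1]
Step 2 ('-3'): [-1, -3]
Step 3 ('dup'): [-1, -3, -3]
Step 4 ('mul'): [-1, 9]

Answer: [-1, 9]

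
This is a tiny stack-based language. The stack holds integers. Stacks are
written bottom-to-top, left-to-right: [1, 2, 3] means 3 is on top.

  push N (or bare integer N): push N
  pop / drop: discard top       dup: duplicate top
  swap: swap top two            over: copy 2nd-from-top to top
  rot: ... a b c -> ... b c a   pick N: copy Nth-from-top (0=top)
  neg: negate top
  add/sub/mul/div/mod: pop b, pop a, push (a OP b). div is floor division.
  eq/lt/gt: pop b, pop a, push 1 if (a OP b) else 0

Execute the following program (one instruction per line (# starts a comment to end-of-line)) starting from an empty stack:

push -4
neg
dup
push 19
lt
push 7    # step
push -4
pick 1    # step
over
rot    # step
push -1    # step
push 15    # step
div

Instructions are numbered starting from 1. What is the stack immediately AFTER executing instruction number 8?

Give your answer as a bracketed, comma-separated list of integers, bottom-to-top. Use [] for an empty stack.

Step 1 ('push -4'): [-4]
Step 2 ('neg'): [4]
Step 3 ('dup'): [4, 4]
Step 4 ('push 19'): [4, 4, 19]
Step 5 ('lt'): [4, 1]
Step 6 ('push 7'): [4, 1, 7]
Step 7 ('push -4'): [4, 1, 7, -4]
Step 8 ('pick 1'): [4, 1, 7, -4, 7]

Answer: [4, 1, 7, -4, 7]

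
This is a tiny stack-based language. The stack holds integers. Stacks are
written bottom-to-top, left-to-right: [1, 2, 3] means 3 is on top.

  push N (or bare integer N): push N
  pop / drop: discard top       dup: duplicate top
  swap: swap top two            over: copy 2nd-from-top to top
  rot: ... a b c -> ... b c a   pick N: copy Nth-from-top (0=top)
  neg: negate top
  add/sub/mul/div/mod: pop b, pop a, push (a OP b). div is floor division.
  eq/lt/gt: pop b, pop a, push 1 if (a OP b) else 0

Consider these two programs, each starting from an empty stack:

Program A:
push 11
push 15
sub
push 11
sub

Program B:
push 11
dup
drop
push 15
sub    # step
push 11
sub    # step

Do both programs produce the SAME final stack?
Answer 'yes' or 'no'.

Program A trace:
  After 'push 11': [11]
  After 'push 15': [11, 15]
  After 'sub': [-4]
  After 'push 11': [-4, 11]
  After 'sub': [-15]
Program A final stack: [-15]

Program B trace:
  After 'push 11': [11]
  After 'dup': [11, 11]
  After 'drop': [11]
  After 'push 15': [11, 15]
  After 'sub': [-4]
  After 'push 11': [-4, 11]
  After 'sub': [-15]
Program B final stack: [-15]
Same: yes

Answer: yes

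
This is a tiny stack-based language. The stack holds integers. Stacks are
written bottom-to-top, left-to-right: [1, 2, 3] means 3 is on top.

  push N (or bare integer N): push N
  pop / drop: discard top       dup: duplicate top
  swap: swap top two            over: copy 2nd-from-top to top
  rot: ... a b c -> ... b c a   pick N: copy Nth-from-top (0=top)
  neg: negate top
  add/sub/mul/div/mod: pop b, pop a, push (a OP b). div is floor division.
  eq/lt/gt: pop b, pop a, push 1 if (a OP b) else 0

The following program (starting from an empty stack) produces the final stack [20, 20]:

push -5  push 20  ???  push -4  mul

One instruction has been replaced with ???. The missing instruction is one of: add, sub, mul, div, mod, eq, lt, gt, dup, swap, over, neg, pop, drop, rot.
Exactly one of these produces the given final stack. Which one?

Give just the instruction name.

Answer: swap

Derivation:
Stack before ???: [-5, 20]
Stack after ???:  [20, -5]
The instruction that transforms [-5, 20] -> [20, -5] is: swap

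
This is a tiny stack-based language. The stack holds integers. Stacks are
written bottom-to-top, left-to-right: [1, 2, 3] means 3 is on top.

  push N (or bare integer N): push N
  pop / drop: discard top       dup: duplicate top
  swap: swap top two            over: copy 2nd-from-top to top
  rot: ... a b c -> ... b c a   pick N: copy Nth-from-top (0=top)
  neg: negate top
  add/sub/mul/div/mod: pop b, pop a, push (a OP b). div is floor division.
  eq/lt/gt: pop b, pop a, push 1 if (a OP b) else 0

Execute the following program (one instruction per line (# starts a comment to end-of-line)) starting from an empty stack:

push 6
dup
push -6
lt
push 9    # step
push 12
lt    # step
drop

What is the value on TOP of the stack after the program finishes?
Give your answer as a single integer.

After 'push 6': [6]
After 'dup': [6, 6]
After 'push -6': [6, 6, -6]
After 'lt': [6, 0]
After 'push 9': [6, 0, 9]
After 'push 12': [6, 0, 9, 12]
After 'lt': [6, 0, 1]
After 'drop': [6, 0]

Answer: 0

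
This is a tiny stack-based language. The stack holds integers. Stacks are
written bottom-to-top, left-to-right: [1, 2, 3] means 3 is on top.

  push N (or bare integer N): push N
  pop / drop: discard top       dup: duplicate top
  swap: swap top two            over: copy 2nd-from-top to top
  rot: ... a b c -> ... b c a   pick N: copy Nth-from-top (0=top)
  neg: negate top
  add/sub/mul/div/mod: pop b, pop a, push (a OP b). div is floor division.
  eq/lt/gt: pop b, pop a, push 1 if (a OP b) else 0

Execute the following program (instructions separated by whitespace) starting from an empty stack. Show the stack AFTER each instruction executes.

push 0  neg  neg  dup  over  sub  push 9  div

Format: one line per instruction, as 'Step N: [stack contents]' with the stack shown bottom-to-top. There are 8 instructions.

Step 1: [0]
Step 2: [0]
Step 3: [0]
Step 4: [0, 0]
Step 5: [0, 0, 0]
Step 6: [0, 0]
Step 7: [0, 0, 9]
Step 8: [0, 0]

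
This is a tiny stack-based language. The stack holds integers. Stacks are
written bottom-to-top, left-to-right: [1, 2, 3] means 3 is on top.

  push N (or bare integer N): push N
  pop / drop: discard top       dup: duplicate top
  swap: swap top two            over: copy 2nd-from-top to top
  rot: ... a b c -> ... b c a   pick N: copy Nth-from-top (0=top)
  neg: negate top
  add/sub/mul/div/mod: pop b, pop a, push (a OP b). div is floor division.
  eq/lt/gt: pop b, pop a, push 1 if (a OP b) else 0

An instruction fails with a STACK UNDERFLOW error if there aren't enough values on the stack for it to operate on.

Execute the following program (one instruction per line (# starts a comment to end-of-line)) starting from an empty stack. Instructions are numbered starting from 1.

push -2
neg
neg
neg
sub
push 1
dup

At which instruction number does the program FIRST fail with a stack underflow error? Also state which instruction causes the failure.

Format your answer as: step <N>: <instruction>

Answer: step 5: sub

Derivation:
Step 1 ('push -2'): stack = [-2], depth = 1
Step 2 ('neg'): stack = [2], depth = 1
Step 3 ('neg'): stack = [-2], depth = 1
Step 4 ('neg'): stack = [2], depth = 1
Step 5 ('sub'): needs 2 value(s) but depth is 1 — STACK UNDERFLOW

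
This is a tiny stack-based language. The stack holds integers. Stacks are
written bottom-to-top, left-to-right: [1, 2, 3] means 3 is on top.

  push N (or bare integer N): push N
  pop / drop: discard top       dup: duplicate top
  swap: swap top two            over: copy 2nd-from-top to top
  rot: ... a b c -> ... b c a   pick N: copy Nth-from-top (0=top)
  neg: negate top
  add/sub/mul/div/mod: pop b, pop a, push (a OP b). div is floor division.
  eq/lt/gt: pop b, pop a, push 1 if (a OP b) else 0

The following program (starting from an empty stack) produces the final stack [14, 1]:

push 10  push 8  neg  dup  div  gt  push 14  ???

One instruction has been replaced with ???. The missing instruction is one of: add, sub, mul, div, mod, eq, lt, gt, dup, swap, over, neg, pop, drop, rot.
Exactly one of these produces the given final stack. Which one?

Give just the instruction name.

Answer: swap

Derivation:
Stack before ???: [1, 14]
Stack after ???:  [14, 1]
The instruction that transforms [1, 14] -> [14, 1] is: swap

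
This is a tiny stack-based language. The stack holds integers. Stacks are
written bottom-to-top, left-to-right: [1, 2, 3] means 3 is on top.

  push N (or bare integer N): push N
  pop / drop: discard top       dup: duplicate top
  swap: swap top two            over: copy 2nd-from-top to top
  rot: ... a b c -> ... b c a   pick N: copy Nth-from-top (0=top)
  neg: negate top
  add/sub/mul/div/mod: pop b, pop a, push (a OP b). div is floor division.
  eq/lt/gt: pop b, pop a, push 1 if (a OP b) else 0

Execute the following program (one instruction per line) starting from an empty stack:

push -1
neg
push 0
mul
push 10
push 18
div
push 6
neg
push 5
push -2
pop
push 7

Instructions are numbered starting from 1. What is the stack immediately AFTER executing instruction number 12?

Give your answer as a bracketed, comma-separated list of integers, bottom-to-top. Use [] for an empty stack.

Step 1 ('push -1'): [-1]
Step 2 ('neg'): [1]
Step 3 ('push 0'): [1, 0]
Step 4 ('mul'): [0]
Step 5 ('push 10'): [0, 10]
Step 6 ('push 18'): [0, 10, 18]
Step 7 ('div'): [0, 0]
Step 8 ('push 6'): [0, 0, 6]
Step 9 ('neg'): [0, 0, -6]
Step 10 ('push 5'): [0, 0, -6, 5]
Step 11 ('push -2'): [0, 0, -6, 5, -2]
Step 12 ('pop'): [0, 0, -6, 5]

Answer: [0, 0, -6, 5]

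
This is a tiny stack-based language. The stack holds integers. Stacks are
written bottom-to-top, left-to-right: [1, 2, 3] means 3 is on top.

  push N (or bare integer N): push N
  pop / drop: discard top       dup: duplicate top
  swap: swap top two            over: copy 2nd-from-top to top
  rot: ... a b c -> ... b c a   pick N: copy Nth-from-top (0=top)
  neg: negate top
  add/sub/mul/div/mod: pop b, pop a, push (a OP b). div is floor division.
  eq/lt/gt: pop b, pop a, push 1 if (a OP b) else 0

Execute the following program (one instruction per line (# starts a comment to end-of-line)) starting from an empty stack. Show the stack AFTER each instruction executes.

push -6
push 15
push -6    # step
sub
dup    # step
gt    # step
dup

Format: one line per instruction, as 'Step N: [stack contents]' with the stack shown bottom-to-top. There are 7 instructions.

Step 1: [-6]
Step 2: [-6, 15]
Step 3: [-6, 15, -6]
Step 4: [-6, 21]
Step 5: [-6, 21, 21]
Step 6: [-6, 0]
Step 7: [-6, 0, 0]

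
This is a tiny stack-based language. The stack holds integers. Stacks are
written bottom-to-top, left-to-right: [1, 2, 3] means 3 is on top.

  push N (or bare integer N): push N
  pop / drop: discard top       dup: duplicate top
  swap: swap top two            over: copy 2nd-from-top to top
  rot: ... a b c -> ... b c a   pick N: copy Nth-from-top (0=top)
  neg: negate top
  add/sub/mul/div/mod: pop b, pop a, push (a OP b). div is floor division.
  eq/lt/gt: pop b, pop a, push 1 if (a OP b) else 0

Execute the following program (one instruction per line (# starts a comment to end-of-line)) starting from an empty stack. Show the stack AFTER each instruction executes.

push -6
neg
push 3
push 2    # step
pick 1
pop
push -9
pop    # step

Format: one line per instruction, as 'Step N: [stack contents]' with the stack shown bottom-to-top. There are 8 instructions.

Step 1: [-6]
Step 2: [6]
Step 3: [6, 3]
Step 4: [6, 3, 2]
Step 5: [6, 3, 2, 3]
Step 6: [6, 3, 2]
Step 7: [6, 3, 2, -9]
Step 8: [6, 3, 2]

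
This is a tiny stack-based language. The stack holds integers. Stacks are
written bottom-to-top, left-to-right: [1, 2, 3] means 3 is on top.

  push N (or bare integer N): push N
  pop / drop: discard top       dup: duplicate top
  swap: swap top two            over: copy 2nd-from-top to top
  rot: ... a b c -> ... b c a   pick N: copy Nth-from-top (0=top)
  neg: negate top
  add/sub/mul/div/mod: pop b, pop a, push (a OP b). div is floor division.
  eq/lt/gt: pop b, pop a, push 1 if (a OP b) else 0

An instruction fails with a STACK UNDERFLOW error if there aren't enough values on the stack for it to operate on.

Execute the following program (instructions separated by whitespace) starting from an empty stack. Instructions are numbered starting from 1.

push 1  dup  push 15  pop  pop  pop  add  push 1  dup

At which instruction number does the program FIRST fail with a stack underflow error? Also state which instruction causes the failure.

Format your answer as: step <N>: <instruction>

Answer: step 7: add

Derivation:
Step 1 ('push 1'): stack = [1], depth = 1
Step 2 ('dup'): stack = [1, 1], depth = 2
Step 3 ('push 15'): stack = [1, 1, 15], depth = 3
Step 4 ('pop'): stack = [1, 1], depth = 2
Step 5 ('pop'): stack = [1], depth = 1
Step 6 ('pop'): stack = [], depth = 0
Step 7 ('add'): needs 2 value(s) but depth is 0 — STACK UNDERFLOW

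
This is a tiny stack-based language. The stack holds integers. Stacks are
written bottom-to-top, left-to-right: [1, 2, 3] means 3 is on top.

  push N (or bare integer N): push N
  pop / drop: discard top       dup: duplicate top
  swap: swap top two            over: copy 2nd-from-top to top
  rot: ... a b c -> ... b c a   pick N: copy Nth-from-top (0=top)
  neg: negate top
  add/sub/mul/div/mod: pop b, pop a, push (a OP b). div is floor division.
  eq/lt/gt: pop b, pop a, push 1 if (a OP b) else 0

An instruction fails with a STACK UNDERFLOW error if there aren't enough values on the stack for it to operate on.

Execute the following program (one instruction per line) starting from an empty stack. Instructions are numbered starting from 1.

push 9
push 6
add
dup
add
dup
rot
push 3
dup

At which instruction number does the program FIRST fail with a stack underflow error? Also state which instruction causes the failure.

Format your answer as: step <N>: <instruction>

Answer: step 7: rot

Derivation:
Step 1 ('push 9'): stack = [9], depth = 1
Step 2 ('push 6'): stack = [9, 6], depth = 2
Step 3 ('add'): stack = [15], depth = 1
Step 4 ('dup'): stack = [15, 15], depth = 2
Step 5 ('add'): stack = [30], depth = 1
Step 6 ('dup'): stack = [30, 30], depth = 2
Step 7 ('rot'): needs 3 value(s) but depth is 2 — STACK UNDERFLOW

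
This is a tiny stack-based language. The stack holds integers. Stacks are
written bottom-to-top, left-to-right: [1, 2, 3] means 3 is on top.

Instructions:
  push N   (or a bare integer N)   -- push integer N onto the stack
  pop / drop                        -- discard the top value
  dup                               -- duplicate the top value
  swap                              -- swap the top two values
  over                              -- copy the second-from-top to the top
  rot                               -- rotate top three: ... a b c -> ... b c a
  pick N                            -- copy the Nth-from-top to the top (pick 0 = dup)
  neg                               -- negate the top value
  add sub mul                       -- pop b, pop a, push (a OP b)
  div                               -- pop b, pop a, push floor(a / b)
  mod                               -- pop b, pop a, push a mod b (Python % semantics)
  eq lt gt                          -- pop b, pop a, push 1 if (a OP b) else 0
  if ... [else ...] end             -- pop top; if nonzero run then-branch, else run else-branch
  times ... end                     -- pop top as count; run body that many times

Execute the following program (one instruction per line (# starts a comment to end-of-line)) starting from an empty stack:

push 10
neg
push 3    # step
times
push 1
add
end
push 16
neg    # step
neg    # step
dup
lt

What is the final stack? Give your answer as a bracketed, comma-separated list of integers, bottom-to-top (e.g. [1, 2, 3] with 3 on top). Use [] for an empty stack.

After 'push 10': [10]
After 'neg': [-10]
After 'push 3': [-10, 3]
After 'times': [-10]
After 'push 1': [-10, 1]
After 'add': [-9]
After 'push 1': [-9, 1]
After 'add': [-8]
After 'push 1': [-8, 1]
After 'add': [-7]
After 'push 16': [-7, 16]
After 'neg': [-7, -16]
After 'neg': [-7, 16]
After 'dup': [-7, 16, 16]
After 'lt': [-7, 0]

Answer: [-7, 0]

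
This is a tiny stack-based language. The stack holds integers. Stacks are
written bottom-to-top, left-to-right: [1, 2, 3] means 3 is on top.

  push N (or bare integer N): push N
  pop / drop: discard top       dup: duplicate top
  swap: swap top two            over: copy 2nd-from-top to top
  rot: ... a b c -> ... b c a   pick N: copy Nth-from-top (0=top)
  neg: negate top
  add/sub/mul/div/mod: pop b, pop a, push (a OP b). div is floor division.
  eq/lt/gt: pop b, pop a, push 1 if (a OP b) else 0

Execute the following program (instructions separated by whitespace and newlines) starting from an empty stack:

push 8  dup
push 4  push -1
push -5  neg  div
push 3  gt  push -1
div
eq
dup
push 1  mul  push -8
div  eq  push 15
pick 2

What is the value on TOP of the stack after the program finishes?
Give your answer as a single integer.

Answer: 8

Derivation:
After 'push 8': [8]
After 'dup': [8, 8]
After 'push 4': [8, 8, 4]
After 'push -1': [8, 8, 4, -1]
After 'push -5': [8, 8, 4, -1, -5]
After 'neg': [8, 8, 4, -1, 5]
After 'div': [8, 8, 4, -1]
After 'push 3': [8, 8, 4, -1, 3]
After 'gt': [8, 8, 4, 0]
After 'push -1': [8, 8, 4, 0, -1]
After 'div': [8, 8, 4, 0]
After 'eq': [8, 8, 0]
After 'dup': [8, 8, 0, 0]
After 'push 1': [8, 8, 0, 0, 1]
After 'mul': [8, 8, 0, 0]
After 'push -8': [8, 8, 0, 0, -8]
After 'div': [8, 8, 0, 0]
After 'eq': [8, 8, 1]
After 'push 15': [8, 8, 1, 15]
After 'pick 2': [8, 8, 1, 15, 8]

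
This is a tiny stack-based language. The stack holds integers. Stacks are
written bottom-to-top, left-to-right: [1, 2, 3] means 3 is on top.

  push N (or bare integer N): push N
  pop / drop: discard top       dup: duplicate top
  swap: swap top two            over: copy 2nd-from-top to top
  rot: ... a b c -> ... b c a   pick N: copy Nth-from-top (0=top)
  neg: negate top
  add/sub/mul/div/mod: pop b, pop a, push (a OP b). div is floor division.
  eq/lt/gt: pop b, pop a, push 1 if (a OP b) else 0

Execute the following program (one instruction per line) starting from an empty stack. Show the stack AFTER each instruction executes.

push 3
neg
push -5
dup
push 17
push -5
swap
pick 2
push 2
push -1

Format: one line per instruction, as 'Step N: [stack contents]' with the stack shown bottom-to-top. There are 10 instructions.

Step 1: [3]
Step 2: [-3]
Step 3: [-3, -5]
Step 4: [-3, -5, -5]
Step 5: [-3, -5, -5, 17]
Step 6: [-3, -5, -5, 17, -5]
Step 7: [-3, -5, -5, -5, 17]
Step 8: [-3, -5, -5, -5, 17, -5]
Step 9: [-3, -5, -5, -5, 17, -5, 2]
Step 10: [-3, -5, -5, -5, 17, -5, 2, -1]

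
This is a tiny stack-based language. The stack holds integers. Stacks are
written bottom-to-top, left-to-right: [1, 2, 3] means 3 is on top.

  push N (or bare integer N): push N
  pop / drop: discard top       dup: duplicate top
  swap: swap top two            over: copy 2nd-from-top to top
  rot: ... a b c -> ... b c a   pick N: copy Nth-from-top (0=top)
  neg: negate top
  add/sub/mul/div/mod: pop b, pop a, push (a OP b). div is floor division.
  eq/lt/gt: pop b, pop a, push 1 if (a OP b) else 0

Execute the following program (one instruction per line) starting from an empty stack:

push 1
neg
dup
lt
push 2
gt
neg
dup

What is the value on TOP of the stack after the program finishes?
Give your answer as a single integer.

Answer: 0

Derivation:
After 'push 1': [1]
After 'neg': [-1]
After 'dup': [-1, -1]
After 'lt': [0]
After 'push 2': [0, 2]
After 'gt': [0]
After 'neg': [0]
After 'dup': [0, 0]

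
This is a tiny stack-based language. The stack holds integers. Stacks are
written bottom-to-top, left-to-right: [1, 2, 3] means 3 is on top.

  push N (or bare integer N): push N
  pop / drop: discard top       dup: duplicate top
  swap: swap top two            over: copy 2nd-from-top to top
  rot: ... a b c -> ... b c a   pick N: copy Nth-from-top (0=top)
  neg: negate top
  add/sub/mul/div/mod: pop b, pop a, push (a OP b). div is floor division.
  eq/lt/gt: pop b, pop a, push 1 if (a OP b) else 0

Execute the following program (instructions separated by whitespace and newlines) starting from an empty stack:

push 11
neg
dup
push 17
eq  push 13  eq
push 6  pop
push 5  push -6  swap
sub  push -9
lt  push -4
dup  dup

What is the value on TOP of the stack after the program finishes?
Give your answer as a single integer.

Answer: -4

Derivation:
After 'push 11': [11]
After 'neg': [-11]
After 'dup': [-11, -11]
After 'push 17': [-11, -11, 17]
After 'eq': [-11, 0]
After 'push 13': [-11, 0, 13]
After 'eq': [-11, 0]
After 'push 6': [-11, 0, 6]
After 'pop': [-11, 0]
After 'push 5': [-11, 0, 5]
After 'push -6': [-11, 0, 5, -6]
After 'swap': [-11, 0, -6, 5]
After 'sub': [-11, 0, -11]
After 'push -9': [-11, 0, -11, -9]
After 'lt': [-11, 0, 1]
After 'push -4': [-11, 0, 1, -4]
After 'dup': [-11, 0, 1, -4, -4]
After 'dup': [-11, 0, 1, -4, -4, -4]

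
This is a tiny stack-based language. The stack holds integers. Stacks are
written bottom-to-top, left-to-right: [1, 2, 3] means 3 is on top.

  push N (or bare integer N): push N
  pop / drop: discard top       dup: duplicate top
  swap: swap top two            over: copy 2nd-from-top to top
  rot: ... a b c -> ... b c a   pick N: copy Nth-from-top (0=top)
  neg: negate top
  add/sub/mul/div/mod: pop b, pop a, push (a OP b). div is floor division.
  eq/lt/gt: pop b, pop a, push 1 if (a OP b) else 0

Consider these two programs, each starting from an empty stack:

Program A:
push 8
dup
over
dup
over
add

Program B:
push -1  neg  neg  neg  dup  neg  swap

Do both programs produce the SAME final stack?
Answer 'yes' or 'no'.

Program A trace:
  After 'push 8': [8]
  After 'dup': [8, 8]
  After 'over': [8, 8, 8]
  After 'dup': [8, 8, 8, 8]
  After 'over': [8, 8, 8, 8, 8]
  After 'add': [8, 8, 8, 16]
Program A final stack: [8, 8, 8, 16]

Program B trace:
  After 'push -1': [-1]
  After 'neg': [1]
  After 'neg': [-1]
  After 'neg': [1]
  After 'dup': [1, 1]
  After 'neg': [1, -1]
  After 'swap': [-1, 1]
Program B final stack: [-1, 1]
Same: no

Answer: no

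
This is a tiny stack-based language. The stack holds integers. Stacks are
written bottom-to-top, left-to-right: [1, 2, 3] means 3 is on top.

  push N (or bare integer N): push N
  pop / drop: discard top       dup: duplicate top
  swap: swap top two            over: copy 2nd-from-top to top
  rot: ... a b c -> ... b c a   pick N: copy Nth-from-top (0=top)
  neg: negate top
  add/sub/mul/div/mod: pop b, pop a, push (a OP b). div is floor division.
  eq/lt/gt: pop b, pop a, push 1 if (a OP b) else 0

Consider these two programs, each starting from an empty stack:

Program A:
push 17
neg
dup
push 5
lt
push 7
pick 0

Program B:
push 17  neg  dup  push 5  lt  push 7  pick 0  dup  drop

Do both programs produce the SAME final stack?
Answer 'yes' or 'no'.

Answer: yes

Derivation:
Program A trace:
  After 'push 17': [17]
  After 'neg': [-17]
  After 'dup': [-17, -17]
  After 'push 5': [-17, -17, 5]
  After 'lt': [-17, 1]
  After 'push 7': [-17, 1, 7]
  After 'pick 0': [-17, 1, 7, 7]
Program A final stack: [-17, 1, 7, 7]

Program B trace:
  After 'push 17': [17]
  After 'neg': [-17]
  After 'dup': [-17, -17]
  After 'push 5': [-17, -17, 5]
  After 'lt': [-17, 1]
  After 'push 7': [-17, 1, 7]
  After 'pick 0': [-17, 1, 7, 7]
  After 'dup': [-17, 1, 7, 7, 7]
  After 'drop': [-17, 1, 7, 7]
Program B final stack: [-17, 1, 7, 7]
Same: yes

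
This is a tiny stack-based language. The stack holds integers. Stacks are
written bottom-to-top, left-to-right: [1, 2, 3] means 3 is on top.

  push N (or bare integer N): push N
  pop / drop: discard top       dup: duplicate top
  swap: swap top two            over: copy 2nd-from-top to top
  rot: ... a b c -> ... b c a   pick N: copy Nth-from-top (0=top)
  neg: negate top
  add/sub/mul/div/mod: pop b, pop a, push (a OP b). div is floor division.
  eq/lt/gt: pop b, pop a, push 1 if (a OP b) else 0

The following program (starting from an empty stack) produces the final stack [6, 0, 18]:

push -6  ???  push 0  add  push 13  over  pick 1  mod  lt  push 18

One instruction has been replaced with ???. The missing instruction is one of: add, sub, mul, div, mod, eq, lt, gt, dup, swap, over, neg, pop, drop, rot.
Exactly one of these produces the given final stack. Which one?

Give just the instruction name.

Answer: neg

Derivation:
Stack before ???: [-6]
Stack after ???:  [6]
The instruction that transforms [-6] -> [6] is: neg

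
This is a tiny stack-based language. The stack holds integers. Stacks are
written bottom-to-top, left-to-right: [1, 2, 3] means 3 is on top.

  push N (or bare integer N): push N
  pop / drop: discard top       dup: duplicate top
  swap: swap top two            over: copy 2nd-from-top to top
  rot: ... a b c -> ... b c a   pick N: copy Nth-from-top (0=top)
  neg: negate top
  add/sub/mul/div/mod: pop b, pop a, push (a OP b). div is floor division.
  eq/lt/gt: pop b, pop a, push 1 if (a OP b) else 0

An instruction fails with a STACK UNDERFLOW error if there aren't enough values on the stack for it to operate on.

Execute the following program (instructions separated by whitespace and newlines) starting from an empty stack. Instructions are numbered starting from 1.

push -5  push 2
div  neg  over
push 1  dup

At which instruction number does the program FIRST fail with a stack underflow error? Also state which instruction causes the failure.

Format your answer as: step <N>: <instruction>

Step 1 ('push -5'): stack = [-5], depth = 1
Step 2 ('push 2'): stack = [-5, 2], depth = 2
Step 3 ('div'): stack = [-3], depth = 1
Step 4 ('neg'): stack = [3], depth = 1
Step 5 ('over'): needs 2 value(s) but depth is 1 — STACK UNDERFLOW

Answer: step 5: over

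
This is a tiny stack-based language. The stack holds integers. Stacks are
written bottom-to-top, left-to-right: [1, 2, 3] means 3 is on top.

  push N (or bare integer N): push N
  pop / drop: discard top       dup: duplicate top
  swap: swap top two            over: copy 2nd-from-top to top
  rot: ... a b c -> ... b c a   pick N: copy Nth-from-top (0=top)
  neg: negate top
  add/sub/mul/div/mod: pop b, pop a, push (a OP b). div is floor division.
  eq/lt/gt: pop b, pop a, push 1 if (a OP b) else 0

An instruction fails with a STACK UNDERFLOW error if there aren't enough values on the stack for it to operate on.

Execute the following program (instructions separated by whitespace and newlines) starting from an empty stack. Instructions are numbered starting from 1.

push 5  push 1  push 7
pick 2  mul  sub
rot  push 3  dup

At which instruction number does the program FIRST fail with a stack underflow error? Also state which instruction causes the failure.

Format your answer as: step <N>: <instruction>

Step 1 ('push 5'): stack = [5], depth = 1
Step 2 ('push 1'): stack = [5, 1], depth = 2
Step 3 ('push 7'): stack = [5, 1, 7], depth = 3
Step 4 ('pick 2'): stack = [5, 1, 7, 5], depth = 4
Step 5 ('mul'): stack = [5, 1, 35], depth = 3
Step 6 ('sub'): stack = [5, -34], depth = 2
Step 7 ('rot'): needs 3 value(s) but depth is 2 — STACK UNDERFLOW

Answer: step 7: rot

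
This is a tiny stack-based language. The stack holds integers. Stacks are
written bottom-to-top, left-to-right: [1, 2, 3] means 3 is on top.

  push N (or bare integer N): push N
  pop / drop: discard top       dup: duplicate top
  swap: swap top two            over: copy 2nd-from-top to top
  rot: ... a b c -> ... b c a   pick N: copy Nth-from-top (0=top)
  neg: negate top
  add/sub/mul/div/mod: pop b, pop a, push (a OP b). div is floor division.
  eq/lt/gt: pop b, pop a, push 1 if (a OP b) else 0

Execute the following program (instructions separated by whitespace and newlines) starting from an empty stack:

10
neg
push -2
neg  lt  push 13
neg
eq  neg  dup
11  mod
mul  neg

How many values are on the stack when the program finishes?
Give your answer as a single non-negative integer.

After 'push 10': stack = [10] (depth 1)
After 'neg': stack = [-10] (depth 1)
After 'push -2': stack = [-10, -2] (depth 2)
After 'neg': stack = [-10, 2] (depth 2)
After 'lt': stack = [1] (depth 1)
After 'push 13': stack = [1, 13] (depth 2)
After 'neg': stack = [1, -13] (depth 2)
After 'eq': stack = [0] (depth 1)
After 'neg': stack = [0] (depth 1)
After 'dup': stack = [0, 0] (depth 2)
After 'push 11': stack = [0, 0, 11] (depth 3)
After 'mod': stack = [0, 0] (depth 2)
After 'mul': stack = [0] (depth 1)
After 'neg': stack = [0] (depth 1)

Answer: 1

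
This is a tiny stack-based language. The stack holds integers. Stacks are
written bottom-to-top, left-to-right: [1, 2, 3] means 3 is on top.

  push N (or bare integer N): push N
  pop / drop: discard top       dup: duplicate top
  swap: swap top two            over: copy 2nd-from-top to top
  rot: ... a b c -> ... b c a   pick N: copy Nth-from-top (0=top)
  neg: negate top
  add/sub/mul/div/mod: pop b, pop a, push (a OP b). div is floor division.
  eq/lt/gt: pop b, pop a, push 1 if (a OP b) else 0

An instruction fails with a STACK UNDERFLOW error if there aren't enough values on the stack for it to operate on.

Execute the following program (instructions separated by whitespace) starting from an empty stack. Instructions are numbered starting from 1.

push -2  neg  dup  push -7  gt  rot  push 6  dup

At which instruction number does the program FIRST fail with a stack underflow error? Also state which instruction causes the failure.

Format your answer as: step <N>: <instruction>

Step 1 ('push -2'): stack = [-2], depth = 1
Step 2 ('neg'): stack = [2], depth = 1
Step 3 ('dup'): stack = [2, 2], depth = 2
Step 4 ('push -7'): stack = [2, 2, -7], depth = 3
Step 5 ('gt'): stack = [2, 1], depth = 2
Step 6 ('rot'): needs 3 value(s) but depth is 2 — STACK UNDERFLOW

Answer: step 6: rot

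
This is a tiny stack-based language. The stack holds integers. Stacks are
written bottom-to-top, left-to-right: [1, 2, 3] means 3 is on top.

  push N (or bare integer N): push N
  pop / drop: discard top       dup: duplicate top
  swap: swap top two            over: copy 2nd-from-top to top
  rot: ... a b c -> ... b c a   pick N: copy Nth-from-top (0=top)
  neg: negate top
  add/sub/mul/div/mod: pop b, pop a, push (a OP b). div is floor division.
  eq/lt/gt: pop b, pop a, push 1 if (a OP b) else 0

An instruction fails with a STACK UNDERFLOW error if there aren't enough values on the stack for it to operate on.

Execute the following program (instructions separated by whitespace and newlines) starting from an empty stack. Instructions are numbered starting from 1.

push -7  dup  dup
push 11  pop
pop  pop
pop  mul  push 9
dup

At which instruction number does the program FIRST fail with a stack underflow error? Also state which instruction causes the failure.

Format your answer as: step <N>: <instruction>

Answer: step 9: mul

Derivation:
Step 1 ('push -7'): stack = [-7], depth = 1
Step 2 ('dup'): stack = [-7, -7], depth = 2
Step 3 ('dup'): stack = [-7, -7, -7], depth = 3
Step 4 ('push 11'): stack = [-7, -7, -7, 11], depth = 4
Step 5 ('pop'): stack = [-7, -7, -7], depth = 3
Step 6 ('pop'): stack = [-7, -7], depth = 2
Step 7 ('pop'): stack = [-7], depth = 1
Step 8 ('pop'): stack = [], depth = 0
Step 9 ('mul'): needs 2 value(s) but depth is 0 — STACK UNDERFLOW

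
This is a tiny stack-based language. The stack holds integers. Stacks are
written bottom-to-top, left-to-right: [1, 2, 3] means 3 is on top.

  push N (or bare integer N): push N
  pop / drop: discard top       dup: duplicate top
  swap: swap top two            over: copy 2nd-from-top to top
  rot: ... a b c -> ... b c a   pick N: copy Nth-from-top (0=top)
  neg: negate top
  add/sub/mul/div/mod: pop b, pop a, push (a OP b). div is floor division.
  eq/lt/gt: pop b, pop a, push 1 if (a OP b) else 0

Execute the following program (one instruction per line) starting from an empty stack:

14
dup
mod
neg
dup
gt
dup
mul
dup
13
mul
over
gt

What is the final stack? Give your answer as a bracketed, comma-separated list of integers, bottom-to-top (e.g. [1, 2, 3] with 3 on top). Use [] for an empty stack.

After 'push 14': [14]
After 'dup': [14, 14]
After 'mod': [0]
After 'neg': [0]
After 'dup': [0, 0]
After 'gt': [0]
After 'dup': [0, 0]
After 'mul': [0]
After 'dup': [0, 0]
After 'push 13': [0, 0, 13]
After 'mul': [0, 0]
After 'over': [0, 0, 0]
After 'gt': [0, 0]

Answer: [0, 0]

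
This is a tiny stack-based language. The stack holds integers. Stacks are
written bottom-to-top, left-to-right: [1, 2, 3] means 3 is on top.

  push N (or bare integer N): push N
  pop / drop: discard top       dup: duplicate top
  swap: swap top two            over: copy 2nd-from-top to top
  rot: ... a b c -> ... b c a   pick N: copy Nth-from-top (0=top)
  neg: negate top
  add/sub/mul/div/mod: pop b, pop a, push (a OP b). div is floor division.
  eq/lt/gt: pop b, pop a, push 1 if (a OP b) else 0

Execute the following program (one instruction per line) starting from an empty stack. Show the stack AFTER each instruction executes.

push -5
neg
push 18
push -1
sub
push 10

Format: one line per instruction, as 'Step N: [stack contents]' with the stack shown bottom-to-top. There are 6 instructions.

Step 1: [-5]
Step 2: [5]
Step 3: [5, 18]
Step 4: [5, 18, -1]
Step 5: [5, 19]
Step 6: [5, 19, 10]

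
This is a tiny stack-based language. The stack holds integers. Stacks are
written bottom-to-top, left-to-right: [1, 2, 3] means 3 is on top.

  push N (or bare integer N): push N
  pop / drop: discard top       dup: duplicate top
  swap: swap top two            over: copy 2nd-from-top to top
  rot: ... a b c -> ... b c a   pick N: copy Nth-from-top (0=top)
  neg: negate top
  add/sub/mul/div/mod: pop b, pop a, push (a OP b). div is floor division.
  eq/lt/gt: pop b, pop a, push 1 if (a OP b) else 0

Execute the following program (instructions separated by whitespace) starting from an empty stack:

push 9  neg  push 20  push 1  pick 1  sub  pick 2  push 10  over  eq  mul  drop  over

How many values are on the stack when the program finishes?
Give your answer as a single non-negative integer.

Answer: 4

Derivation:
After 'push 9': stack = [9] (depth 1)
After 'neg': stack = [-9] (depth 1)
After 'push 20': stack = [-9, 20] (depth 2)
After 'push 1': stack = [-9, 20, 1] (depth 3)
After 'pick 1': stack = [-9, 20, 1, 20] (depth 4)
After 'sub': stack = [-9, 20, -19] (depth 3)
After 'pick 2': stack = [-9, 20, -19, -9] (depth 4)
After 'push 10': stack = [-9, 20, -19, -9, 10] (depth 5)
After 'over': stack = [-9, 20, -19, -9, 10, -9] (depth 6)
After 'eq': stack = [-9, 20, -19, -9, 0] (depth 5)
After 'mul': stack = [-9, 20, -19, 0] (depth 4)
After 'drop': stack = [-9, 20, -19] (depth 3)
After 'over': stack = [-9, 20, -19, 20] (depth 4)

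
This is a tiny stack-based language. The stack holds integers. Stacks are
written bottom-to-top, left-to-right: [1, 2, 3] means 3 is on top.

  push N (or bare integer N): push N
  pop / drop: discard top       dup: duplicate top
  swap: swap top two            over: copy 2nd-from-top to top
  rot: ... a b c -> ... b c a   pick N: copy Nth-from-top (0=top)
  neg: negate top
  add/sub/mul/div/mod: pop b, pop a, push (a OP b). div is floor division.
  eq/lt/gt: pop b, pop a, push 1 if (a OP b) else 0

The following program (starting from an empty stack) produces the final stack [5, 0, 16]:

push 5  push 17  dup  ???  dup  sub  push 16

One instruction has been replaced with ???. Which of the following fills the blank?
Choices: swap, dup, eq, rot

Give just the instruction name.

Answer: eq

Derivation:
Stack before ???: [5, 17, 17]
Stack after ???:  [5, 1]
Checking each choice:
  swap: produces [5, 17, 0, 16]
  dup: produces [5, 17, 17, 0, 16]
  eq: MATCH
  rot: produces [17, 17, 0, 16]


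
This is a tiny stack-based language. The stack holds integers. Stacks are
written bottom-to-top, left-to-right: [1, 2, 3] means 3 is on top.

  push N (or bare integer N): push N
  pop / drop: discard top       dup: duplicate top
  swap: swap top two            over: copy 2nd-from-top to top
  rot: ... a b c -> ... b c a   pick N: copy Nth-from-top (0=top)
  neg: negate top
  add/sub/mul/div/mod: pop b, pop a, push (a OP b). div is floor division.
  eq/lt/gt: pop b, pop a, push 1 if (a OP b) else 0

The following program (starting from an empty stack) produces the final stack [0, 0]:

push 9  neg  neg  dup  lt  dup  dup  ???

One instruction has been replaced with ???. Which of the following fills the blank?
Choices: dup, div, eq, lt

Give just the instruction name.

Stack before ???: [0, 0, 0]
Stack after ???:  [0, 0]
Checking each choice:
  dup: produces [0, 0, 0, 0]
  div: division by zero
  eq: produces [0, 1]
  lt: MATCH


Answer: lt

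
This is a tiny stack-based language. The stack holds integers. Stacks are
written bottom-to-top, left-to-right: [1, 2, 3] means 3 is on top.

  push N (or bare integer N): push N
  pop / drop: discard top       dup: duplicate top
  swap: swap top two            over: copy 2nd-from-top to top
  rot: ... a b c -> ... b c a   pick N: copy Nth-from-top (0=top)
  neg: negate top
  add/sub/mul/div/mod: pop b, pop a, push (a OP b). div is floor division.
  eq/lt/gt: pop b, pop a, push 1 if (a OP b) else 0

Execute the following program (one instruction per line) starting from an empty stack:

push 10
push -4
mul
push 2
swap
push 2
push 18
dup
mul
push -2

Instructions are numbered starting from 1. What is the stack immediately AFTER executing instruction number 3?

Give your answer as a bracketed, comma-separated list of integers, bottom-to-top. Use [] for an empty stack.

Step 1 ('push 10'): [10]
Step 2 ('push -4'): [10, -4]
Step 3 ('mul'): [-40]

Answer: [-40]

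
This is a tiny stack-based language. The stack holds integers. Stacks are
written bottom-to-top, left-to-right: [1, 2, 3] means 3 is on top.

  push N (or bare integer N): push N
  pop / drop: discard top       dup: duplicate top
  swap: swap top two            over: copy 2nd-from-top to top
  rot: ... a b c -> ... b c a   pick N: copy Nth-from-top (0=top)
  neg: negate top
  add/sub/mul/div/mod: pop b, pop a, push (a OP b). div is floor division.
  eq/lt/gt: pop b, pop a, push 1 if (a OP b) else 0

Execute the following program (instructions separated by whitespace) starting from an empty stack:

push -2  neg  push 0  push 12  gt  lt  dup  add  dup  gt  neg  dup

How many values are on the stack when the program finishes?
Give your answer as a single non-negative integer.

After 'push -2': stack = [-2] (depth 1)
After 'neg': stack = [2] (depth 1)
After 'push 0': stack = [2, 0] (depth 2)
After 'push 12': stack = [2, 0, 12] (depth 3)
After 'gt': stack = [2, 0] (depth 2)
After 'lt': stack = [0] (depth 1)
After 'dup': stack = [0, 0] (depth 2)
After 'add': stack = [0] (depth 1)
After 'dup': stack = [0, 0] (depth 2)
After 'gt': stack = [0] (depth 1)
After 'neg': stack = [0] (depth 1)
After 'dup': stack = [0, 0] (depth 2)

Answer: 2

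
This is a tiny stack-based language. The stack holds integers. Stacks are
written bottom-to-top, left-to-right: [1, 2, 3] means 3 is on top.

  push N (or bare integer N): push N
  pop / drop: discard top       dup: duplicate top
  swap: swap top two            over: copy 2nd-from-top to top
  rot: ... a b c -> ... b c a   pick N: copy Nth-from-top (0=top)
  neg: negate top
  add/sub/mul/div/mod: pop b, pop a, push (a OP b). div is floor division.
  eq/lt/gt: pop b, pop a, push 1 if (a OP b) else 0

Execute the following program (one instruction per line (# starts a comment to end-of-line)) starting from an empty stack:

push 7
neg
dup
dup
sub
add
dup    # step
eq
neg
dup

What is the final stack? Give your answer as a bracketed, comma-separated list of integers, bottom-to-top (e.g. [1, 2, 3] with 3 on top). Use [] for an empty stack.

After 'push 7': [7]
After 'neg': [-7]
After 'dup': [-7, -7]
After 'dup': [-7, -7, -7]
After 'sub': [-7, 0]
After 'add': [-7]
After 'dup': [-7, -7]
After 'eq': [1]
After 'neg': [-1]
After 'dup': [-1, -1]

Answer: [-1, -1]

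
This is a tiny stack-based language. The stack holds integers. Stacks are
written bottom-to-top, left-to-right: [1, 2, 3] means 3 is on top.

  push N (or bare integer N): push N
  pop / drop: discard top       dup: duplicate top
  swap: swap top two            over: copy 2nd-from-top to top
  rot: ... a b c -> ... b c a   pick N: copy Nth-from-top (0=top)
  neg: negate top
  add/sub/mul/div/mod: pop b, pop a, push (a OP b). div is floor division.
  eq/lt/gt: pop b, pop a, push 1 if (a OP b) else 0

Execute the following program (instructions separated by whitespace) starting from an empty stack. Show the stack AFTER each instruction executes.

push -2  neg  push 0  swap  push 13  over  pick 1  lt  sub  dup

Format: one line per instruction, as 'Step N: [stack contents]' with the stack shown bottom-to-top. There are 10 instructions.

Step 1: [-2]
Step 2: [2]
Step 3: [2, 0]
Step 4: [0, 2]
Step 5: [0, 2, 13]
Step 6: [0, 2, 13, 2]
Step 7: [0, 2, 13, 2, 13]
Step 8: [0, 2, 13, 1]
Step 9: [0, 2, 12]
Step 10: [0, 2, 12, 12]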